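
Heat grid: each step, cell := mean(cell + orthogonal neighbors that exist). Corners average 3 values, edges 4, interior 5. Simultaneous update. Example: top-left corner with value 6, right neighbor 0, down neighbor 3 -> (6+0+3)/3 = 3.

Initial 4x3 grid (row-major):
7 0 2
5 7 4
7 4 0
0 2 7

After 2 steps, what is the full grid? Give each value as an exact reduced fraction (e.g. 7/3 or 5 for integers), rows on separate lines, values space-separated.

Answer: 29/6 7/2 37/12
37/8 87/20 13/4
35/8 19/5 7/2
41/12 53/16 10/3

Derivation:
After step 1:
  4 4 2
  13/2 4 13/4
  4 4 15/4
  3 13/4 3
After step 2:
  29/6 7/2 37/12
  37/8 87/20 13/4
  35/8 19/5 7/2
  41/12 53/16 10/3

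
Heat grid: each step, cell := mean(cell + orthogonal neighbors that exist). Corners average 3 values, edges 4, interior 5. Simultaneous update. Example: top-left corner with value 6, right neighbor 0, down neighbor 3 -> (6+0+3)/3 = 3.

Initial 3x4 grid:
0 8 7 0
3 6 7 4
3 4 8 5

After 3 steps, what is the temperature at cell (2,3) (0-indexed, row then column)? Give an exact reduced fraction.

Step 1: cell (2,3) = 17/3
Step 2: cell (2,3) = 47/9
Step 3: cell (2,3) = 11509/2160
Full grid after step 3:
  9271/2160 6941/1440 1447/288 10459/2160
  101/24 491/100 797/150 451/90
  9221/2160 7141/1440 1555/288 11509/2160

Answer: 11509/2160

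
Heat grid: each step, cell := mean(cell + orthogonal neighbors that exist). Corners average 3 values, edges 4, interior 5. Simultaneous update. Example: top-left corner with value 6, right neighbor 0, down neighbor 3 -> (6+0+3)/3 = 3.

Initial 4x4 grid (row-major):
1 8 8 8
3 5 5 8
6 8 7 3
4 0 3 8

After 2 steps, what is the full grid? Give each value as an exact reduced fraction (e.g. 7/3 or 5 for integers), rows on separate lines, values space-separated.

Answer: 53/12 451/80 547/80 85/12
47/10 537/100 617/100 271/40
263/60 126/25 28/5 671/120
37/9 1007/240 1087/240 47/9

Derivation:
After step 1:
  4 11/2 29/4 8
  15/4 29/5 33/5 6
  21/4 26/5 26/5 13/2
  10/3 15/4 9/2 14/3
After step 2:
  53/12 451/80 547/80 85/12
  47/10 537/100 617/100 271/40
  263/60 126/25 28/5 671/120
  37/9 1007/240 1087/240 47/9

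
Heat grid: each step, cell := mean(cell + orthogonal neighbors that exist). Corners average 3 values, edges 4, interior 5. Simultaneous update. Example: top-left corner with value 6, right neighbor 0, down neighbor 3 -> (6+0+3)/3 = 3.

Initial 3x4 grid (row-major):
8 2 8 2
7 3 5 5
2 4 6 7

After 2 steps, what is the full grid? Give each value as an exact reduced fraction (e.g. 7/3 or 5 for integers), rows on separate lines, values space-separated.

After step 1:
  17/3 21/4 17/4 5
  5 21/5 27/5 19/4
  13/3 15/4 11/2 6
After step 2:
  191/36 581/120 199/40 14/3
  24/5 118/25 241/50 423/80
  157/36 1067/240 413/80 65/12

Answer: 191/36 581/120 199/40 14/3
24/5 118/25 241/50 423/80
157/36 1067/240 413/80 65/12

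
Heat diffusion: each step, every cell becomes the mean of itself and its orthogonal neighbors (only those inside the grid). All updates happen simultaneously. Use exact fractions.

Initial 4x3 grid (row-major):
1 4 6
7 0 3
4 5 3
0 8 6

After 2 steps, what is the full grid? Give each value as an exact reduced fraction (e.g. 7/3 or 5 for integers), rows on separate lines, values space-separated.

After step 1:
  4 11/4 13/3
  3 19/5 3
  4 4 17/4
  4 19/4 17/3
After step 2:
  13/4 893/240 121/36
  37/10 331/100 923/240
  15/4 104/25 203/48
  17/4 221/48 44/9

Answer: 13/4 893/240 121/36
37/10 331/100 923/240
15/4 104/25 203/48
17/4 221/48 44/9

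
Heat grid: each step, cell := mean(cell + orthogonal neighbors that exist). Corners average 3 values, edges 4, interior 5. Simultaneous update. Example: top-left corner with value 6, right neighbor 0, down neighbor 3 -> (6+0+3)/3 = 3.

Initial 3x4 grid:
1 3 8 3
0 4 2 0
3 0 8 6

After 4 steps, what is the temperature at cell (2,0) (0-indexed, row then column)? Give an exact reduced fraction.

Step 1: cell (2,0) = 1
Step 2: cell (2,0) = 9/4
Step 3: cell (2,0) = 1541/720
Step 4: cell (2,0) = 54469/21600
Full grid after step 4:
  83341/32400 310087/108000 379217/108000 468149/129600
  63823/27000 539087/180000 1224049/360000 3265001/864000
  54469/21600 68561/24000 770809/216000 479699/129600

Answer: 54469/21600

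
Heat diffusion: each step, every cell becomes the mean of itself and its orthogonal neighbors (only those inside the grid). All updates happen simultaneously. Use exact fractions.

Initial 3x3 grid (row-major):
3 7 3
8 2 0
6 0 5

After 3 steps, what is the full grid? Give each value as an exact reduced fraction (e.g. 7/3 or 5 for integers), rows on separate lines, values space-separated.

After step 1:
  6 15/4 10/3
  19/4 17/5 5/2
  14/3 13/4 5/3
After step 2:
  29/6 989/240 115/36
  1129/240 353/100 109/40
  38/9 779/240 89/36
After step 3:
  1639/360 56443/14400 7229/2160
  62243/14400 21991/6000 7153/2400
  2191/540 48493/14400 6079/2160

Answer: 1639/360 56443/14400 7229/2160
62243/14400 21991/6000 7153/2400
2191/540 48493/14400 6079/2160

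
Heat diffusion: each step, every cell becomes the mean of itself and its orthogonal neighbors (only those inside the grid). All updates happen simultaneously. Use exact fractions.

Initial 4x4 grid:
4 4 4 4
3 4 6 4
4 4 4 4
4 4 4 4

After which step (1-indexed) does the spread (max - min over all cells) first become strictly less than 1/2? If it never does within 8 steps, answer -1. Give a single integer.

Answer: 3

Derivation:
Step 1: max=9/2, min=11/3, spread=5/6
Step 2: max=22/5, min=137/36, spread=107/180
Step 3: max=1031/240, min=14033/3600, spread=179/450
  -> spread < 1/2 first at step 3
Step 4: max=923/216, min=28421/7200, spread=7037/21600
Step 5: max=685877/162000, min=257467/64800, spread=84419/324000
Step 6: max=2049311/486000, min=25875983/6480000, spread=4344491/19440000
Step 7: max=611381987/145800000, min=233683519/58320000, spread=54346379/291600000
Step 8: max=182735843/43740000, min=35174201591/8748000000, spread=1372967009/8748000000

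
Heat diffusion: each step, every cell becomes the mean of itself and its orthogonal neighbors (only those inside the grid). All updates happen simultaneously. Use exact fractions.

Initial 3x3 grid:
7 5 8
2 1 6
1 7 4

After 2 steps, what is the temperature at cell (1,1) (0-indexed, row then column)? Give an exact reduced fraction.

Step 1: cell (1,1) = 21/5
Step 2: cell (1,1) = 101/25
Full grid after step 2:
  38/9 409/80 49/9
  299/80 101/25 419/80
  28/9 329/80 41/9

Answer: 101/25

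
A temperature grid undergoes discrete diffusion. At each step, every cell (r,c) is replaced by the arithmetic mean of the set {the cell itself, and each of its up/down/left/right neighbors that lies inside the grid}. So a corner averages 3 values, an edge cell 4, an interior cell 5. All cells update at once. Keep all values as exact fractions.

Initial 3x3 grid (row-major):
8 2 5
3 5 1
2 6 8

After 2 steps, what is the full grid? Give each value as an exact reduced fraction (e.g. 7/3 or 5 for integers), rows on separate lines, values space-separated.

Answer: 83/18 77/20 149/36
159/40 229/50 949/240
161/36 1039/240 5

Derivation:
After step 1:
  13/3 5 8/3
  9/2 17/5 19/4
  11/3 21/4 5
After step 2:
  83/18 77/20 149/36
  159/40 229/50 949/240
  161/36 1039/240 5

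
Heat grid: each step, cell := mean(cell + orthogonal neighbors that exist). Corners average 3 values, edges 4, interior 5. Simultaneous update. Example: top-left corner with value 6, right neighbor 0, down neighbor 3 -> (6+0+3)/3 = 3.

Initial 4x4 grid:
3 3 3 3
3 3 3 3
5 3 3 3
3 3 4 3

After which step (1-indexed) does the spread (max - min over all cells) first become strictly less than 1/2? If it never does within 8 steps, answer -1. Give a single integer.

Answer: 3

Derivation:
Step 1: max=11/3, min=3, spread=2/3
Step 2: max=211/60, min=3, spread=31/60
Step 3: max=3737/1080, min=3, spread=497/1080
  -> spread < 1/2 first at step 3
Step 4: max=110003/32400, min=679/225, spread=12227/32400
Step 5: max=3269933/972000, min=41053/13500, spread=314117/972000
Step 6: max=97112081/29160000, min=1652231/540000, spread=7891607/29160000
Step 7: max=2893070237/874800000, min=7482169/2430000, spread=199489397/874800000
Step 8: max=86246370053/26244000000, min=4512152587/1458000000, spread=5027623487/26244000000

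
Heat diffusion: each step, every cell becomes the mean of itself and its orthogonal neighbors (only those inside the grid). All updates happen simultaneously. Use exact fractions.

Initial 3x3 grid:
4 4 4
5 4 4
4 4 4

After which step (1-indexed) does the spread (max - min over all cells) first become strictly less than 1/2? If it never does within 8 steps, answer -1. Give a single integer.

Answer: 1

Derivation:
Step 1: max=13/3, min=4, spread=1/3
  -> spread < 1/2 first at step 1
Step 2: max=1027/240, min=4, spread=67/240
Step 3: max=9077/2160, min=807/200, spread=1807/10800
Step 4: max=3613963/864000, min=21961/5400, spread=33401/288000
Step 5: max=32333933/7776000, min=2203391/540000, spread=3025513/38880000
Step 6: max=12906526867/3110400000, min=117955949/28800000, spread=53531/995328
Step 7: max=772528925849/186624000000, min=31895116051/7776000000, spread=450953/11943936
Step 8: max=46298663560603/11197440000000, min=3833488610519/933120000000, spread=3799043/143327232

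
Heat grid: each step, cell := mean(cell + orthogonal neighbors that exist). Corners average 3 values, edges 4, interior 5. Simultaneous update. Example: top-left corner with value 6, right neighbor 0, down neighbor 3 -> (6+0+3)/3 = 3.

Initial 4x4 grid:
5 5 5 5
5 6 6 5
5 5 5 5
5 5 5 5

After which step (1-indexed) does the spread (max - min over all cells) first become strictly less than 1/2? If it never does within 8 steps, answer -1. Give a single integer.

Answer: 1

Derivation:
Step 1: max=27/5, min=5, spread=2/5
  -> spread < 1/2 first at step 1
Step 2: max=53/10, min=5, spread=3/10
Step 3: max=10459/2000, min=1213/240, spread=263/1500
Step 4: max=187853/36000, min=36547/7200, spread=853/6000
Step 5: max=5627357/1080000, min=1100689/216000, spread=1721/15000
Step 6: max=168556709/32400000, min=27582307/5400000, spread=3062867/32400000
Step 7: max=1009998613/194400000, min=103596671/20250000, spread=77352857/972000000
Step 8: max=151322331113/29160000000, min=24895569661/4860000000, spread=1948913147/29160000000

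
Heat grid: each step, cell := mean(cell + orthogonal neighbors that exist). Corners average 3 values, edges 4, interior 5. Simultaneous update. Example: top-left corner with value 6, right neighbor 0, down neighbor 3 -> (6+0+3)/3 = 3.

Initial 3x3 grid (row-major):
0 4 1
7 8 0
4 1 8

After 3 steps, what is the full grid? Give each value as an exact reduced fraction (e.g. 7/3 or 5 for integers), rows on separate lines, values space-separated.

Answer: 401/108 10361/2880 679/216
12211/2880 2261/600 10621/2880
77/18 4127/960 275/72

Derivation:
After step 1:
  11/3 13/4 5/3
  19/4 4 17/4
  4 21/4 3
After step 2:
  35/9 151/48 55/18
  197/48 43/10 155/48
  14/3 65/16 25/6
After step 3:
  401/108 10361/2880 679/216
  12211/2880 2261/600 10621/2880
  77/18 4127/960 275/72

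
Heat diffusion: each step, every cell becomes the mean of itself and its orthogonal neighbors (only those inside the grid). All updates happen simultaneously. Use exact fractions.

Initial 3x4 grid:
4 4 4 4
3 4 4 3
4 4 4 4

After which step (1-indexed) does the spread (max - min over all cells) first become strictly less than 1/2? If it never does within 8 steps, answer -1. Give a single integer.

Answer: 1

Derivation:
Step 1: max=4, min=11/3, spread=1/3
  -> spread < 1/2 first at step 1
Step 2: max=387/100, min=893/240, spread=179/1200
Step 3: max=3467/900, min=8203/2160, spread=589/10800
Step 4: max=1381147/360000, min=3290693/864000, spread=120299/4320000
Step 5: max=12412277/3240000, min=198013087/51840000, spread=116669/10368000
Step 6: max=4961729107/1296000000, min=11889977933/3110400000, spread=90859619/15552000000
Step 7: max=297601971113/77760000000, min=713762280247/186624000000, spread=2412252121/933120000000
Step 8: max=17853550489867/4665600000000, min=42834134164373/11197440000000, spread=71935056539/55987200000000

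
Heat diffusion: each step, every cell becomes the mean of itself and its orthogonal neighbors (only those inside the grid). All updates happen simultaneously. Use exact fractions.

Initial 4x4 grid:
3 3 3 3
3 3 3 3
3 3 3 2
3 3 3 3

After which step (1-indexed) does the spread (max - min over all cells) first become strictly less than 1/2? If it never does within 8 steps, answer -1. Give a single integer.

Step 1: max=3, min=8/3, spread=1/3
  -> spread < 1/2 first at step 1
Step 2: max=3, min=329/120, spread=31/120
Step 3: max=3, min=3029/1080, spread=211/1080
Step 4: max=3, min=307157/108000, spread=16843/108000
Step 5: max=26921/9000, min=2777357/972000, spread=130111/972000
Step 6: max=1612841/540000, min=83837633/29160000, spread=3255781/29160000
Step 7: max=1608893/540000, min=2524046309/874800000, spread=82360351/874800000
Step 8: max=289093559/97200000, min=75980683109/26244000000, spread=2074577821/26244000000

Answer: 1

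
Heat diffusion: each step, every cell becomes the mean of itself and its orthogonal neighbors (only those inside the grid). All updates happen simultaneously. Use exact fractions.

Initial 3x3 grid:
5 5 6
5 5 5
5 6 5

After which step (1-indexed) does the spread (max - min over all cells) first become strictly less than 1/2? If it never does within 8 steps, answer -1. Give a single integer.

Answer: 1

Derivation:
Step 1: max=16/3, min=5, spread=1/3
  -> spread < 1/2 first at step 1
Step 2: max=1267/240, min=61/12, spread=47/240
Step 3: max=5701/1080, min=411/80, spread=61/432
Step 4: max=340637/64800, min=222833/43200, spread=511/5184
Step 5: max=20399089/3888000, min=13419851/2592000, spread=4309/62208
Step 6: max=1221383633/233280000, min=268898099/51840000, spread=36295/746496
Step 7: max=73193043901/13996800000, min=48476849059/9331200000, spread=305773/8957952
Step 8: max=4387137511397/839808000000, min=2911341929473/559872000000, spread=2575951/107495424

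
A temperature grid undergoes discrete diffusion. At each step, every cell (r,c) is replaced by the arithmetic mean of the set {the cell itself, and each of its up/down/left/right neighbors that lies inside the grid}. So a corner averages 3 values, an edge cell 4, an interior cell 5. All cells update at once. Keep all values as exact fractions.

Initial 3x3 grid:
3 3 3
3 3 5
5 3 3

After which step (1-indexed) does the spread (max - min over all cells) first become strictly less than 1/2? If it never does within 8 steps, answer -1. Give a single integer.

Answer: 2

Derivation:
Step 1: max=11/3, min=3, spread=2/3
Step 2: max=427/120, min=19/6, spread=47/120
  -> spread < 1/2 first at step 2
Step 3: max=1921/540, min=131/40, spread=61/216
Step 4: max=113837/32400, min=71633/21600, spread=511/2592
Step 5: max=6791089/1944000, min=4347851/1296000, spread=4309/31104
Step 6: max=404903633/116640000, min=87458099/25920000, spread=36295/373248
Step 7: max=24204243901/6998400000, min=15817649059/4665600000, spread=305773/4478976
Step 8: max=1447809511397/419904000000, min=951789929473/279936000000, spread=2575951/53747712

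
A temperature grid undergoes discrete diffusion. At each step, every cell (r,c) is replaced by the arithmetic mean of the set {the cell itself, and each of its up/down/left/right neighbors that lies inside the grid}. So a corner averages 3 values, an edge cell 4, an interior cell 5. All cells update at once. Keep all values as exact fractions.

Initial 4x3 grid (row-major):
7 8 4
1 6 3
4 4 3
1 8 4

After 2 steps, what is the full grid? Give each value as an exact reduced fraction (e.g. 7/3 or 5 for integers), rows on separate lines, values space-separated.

After step 1:
  16/3 25/4 5
  9/2 22/5 4
  5/2 5 7/2
  13/3 17/4 5
After step 2:
  193/36 1259/240 61/12
  251/60 483/100 169/40
  49/12 393/100 35/8
  133/36 223/48 17/4

Answer: 193/36 1259/240 61/12
251/60 483/100 169/40
49/12 393/100 35/8
133/36 223/48 17/4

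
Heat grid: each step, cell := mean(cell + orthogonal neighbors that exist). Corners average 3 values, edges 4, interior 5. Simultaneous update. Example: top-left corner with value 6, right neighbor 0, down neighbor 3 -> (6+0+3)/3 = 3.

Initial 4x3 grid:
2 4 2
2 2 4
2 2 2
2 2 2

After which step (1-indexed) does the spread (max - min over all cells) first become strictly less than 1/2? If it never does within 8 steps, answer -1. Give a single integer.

Step 1: max=10/3, min=2, spread=4/3
Step 2: max=113/40, min=2, spread=33/40
Step 3: max=3019/1080, min=2, spread=859/1080
Step 4: max=171203/64800, min=1879/900, spread=7183/12960
Step 5: max=10115077/3888000, min=114211/54000, spread=378377/777600
  -> spread < 1/2 first at step 5
Step 6: max=592221623/233280000, min=1169789/540000, spread=3474911/9331200
Step 7: max=35076400357/13996800000, min=106653989/48600000, spread=174402061/559872000
Step 8: max=2076900566063/839808000000, min=12975816727/5832000000, spread=1667063659/6718464000

Answer: 5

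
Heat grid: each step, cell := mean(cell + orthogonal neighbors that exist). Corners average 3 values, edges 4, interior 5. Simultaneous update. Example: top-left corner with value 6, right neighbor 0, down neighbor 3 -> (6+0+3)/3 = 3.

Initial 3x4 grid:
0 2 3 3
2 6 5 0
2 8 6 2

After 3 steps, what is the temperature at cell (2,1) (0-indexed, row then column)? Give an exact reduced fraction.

Step 1: cell (2,1) = 11/2
Step 2: cell (2,1) = 387/80
Step 3: cell (2,1) = 10237/2400
Full grid after step 3:
  2983/1080 10843/3600 1873/600 67/24
  23711/7200 22463/6000 21523/6000 22981/7200
  2867/720 10237/2400 29851/7200 1529/432

Answer: 10237/2400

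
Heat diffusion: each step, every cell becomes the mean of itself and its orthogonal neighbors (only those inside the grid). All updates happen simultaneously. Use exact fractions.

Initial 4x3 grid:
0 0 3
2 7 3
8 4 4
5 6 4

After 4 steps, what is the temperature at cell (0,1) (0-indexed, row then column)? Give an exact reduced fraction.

Answer: 251527/86400

Derivation:
Step 1: cell (0,1) = 5/2
Step 2: cell (0,1) = 251/120
Step 3: cell (0,1) = 4133/1440
Step 4: cell (0,1) = 251527/86400
Full grid after step 4:
  39773/12960 251527/86400 4487/1440
  2414/675 133061/36000 8447/2400
  24791/5400 104549/24000 94189/21600
  127433/25920 284219/57600 119773/25920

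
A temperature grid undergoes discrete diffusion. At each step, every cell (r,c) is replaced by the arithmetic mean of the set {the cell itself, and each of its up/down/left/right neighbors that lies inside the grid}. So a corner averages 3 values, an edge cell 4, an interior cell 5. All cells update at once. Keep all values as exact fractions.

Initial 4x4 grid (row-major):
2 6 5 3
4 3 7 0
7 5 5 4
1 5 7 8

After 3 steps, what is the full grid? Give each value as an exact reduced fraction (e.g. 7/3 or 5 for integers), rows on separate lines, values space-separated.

Answer: 103/24 2033/480 30631/7200 205/54
2053/480 4563/1000 3251/750 30601/7200
32291/7200 1778/375 15091/3000 34481/7200
124/27 35861/7200 38381/7200 5833/1080

Derivation:
After step 1:
  4 4 21/4 8/3
  4 5 4 7/2
  17/4 5 28/5 17/4
  13/3 9/2 25/4 19/3
After step 2:
  4 73/16 191/48 137/36
  69/16 22/5 467/100 173/48
  211/48 487/100 251/50 1181/240
  157/36 241/48 1361/240 101/18
After step 3:
  103/24 2033/480 30631/7200 205/54
  2053/480 4563/1000 3251/750 30601/7200
  32291/7200 1778/375 15091/3000 34481/7200
  124/27 35861/7200 38381/7200 5833/1080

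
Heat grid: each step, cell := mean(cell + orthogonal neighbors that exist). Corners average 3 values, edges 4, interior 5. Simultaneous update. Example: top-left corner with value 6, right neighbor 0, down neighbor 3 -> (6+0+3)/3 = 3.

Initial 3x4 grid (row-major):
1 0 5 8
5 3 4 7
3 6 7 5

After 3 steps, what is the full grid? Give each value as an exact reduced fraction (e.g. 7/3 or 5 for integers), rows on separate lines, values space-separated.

After step 1:
  2 9/4 17/4 20/3
  3 18/5 26/5 6
  14/3 19/4 11/2 19/3
After step 2:
  29/12 121/40 551/120 203/36
  199/60 94/25 491/100 121/20
  149/36 1111/240 1307/240 107/18
After step 3:
  1051/360 2069/600 16349/3600 5861/1080
  12269/3600 23569/6000 9903/2000 6763/1200
  8701/2160 32353/7200 37673/7200 12557/2160

Answer: 1051/360 2069/600 16349/3600 5861/1080
12269/3600 23569/6000 9903/2000 6763/1200
8701/2160 32353/7200 37673/7200 12557/2160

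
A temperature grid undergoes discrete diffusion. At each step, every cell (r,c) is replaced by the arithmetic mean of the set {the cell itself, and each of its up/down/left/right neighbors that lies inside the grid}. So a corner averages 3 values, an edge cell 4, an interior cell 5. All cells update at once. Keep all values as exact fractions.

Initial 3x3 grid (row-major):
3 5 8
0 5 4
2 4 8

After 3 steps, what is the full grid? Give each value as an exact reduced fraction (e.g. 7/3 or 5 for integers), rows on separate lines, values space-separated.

Answer: 7531/2160 64657/14400 5483/1080
24691/7200 24709/6000 25019/4800
2327/720 60907/14400 656/135

Derivation:
After step 1:
  8/3 21/4 17/3
  5/2 18/5 25/4
  2 19/4 16/3
After step 2:
  125/36 1031/240 103/18
  323/120 447/100 417/80
  37/12 941/240 49/9
After step 3:
  7531/2160 64657/14400 5483/1080
  24691/7200 24709/6000 25019/4800
  2327/720 60907/14400 656/135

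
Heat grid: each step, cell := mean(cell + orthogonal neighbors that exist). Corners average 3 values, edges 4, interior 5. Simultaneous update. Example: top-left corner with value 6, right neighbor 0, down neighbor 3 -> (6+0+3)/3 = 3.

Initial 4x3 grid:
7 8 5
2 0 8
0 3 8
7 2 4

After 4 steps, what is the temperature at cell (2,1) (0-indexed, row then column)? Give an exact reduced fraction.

Step 1: cell (2,1) = 13/5
Step 2: cell (2,1) = 391/100
Step 3: cell (2,1) = 22339/6000
Step 4: cell (2,1) = 730153/180000
Full grid after step 4:
  281383/64800 131387/27000 27659/5400
  870931/216000 780403/180000 44419/9000
  252457/72000 730153/180000 14914/3375
  75901/21600 408893/108000 139589/32400

Answer: 730153/180000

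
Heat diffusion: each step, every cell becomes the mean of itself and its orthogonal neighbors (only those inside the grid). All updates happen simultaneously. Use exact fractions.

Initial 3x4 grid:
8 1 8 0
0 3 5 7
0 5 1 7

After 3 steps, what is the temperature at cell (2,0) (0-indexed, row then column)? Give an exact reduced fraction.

Answer: 2729/1080

Derivation:
Step 1: cell (2,0) = 5/3
Step 2: cell (2,0) = 20/9
Step 3: cell (2,0) = 2729/1080
Full grid after step 3:
  259/80 286/75 4991/1200 3331/720
  42767/14400 4957/1500 2119/500 21749/4800
  2729/1080 22831/7200 9457/2400 551/120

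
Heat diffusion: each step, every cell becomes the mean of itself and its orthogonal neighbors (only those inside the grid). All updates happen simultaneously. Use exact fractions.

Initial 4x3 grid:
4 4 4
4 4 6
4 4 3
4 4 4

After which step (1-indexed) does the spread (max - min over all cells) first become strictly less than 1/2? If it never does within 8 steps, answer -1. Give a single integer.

Answer: 3

Derivation:
Step 1: max=14/3, min=11/3, spread=1
Step 2: max=527/120, min=58/15, spread=21/40
Step 3: max=4667/1080, min=709/180, spread=413/1080
  -> spread < 1/2 first at step 3
Step 4: max=136961/32400, min=214141/54000, spread=21191/81000
Step 5: max=4092167/972000, min=143431/36000, spread=21953/97200
Step 6: max=60870517/14580000, min=38967203/9720000, spread=193577/1166400
Step 7: max=909872507/218700000, min=2343662777/583200000, spread=9919669/69984000
Step 8: max=217496264377/52488000000, min=47037687431/11664000000, spread=18645347/167961600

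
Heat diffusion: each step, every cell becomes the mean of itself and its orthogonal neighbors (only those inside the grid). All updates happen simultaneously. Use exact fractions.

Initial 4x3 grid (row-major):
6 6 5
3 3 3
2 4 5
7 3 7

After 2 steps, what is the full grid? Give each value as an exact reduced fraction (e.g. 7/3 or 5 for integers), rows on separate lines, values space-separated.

After step 1:
  5 5 14/3
  7/2 19/5 4
  4 17/5 19/4
  4 21/4 5
After step 2:
  9/2 277/60 41/9
  163/40 197/50 1033/240
  149/40 106/25 343/80
  53/12 353/80 5

Answer: 9/2 277/60 41/9
163/40 197/50 1033/240
149/40 106/25 343/80
53/12 353/80 5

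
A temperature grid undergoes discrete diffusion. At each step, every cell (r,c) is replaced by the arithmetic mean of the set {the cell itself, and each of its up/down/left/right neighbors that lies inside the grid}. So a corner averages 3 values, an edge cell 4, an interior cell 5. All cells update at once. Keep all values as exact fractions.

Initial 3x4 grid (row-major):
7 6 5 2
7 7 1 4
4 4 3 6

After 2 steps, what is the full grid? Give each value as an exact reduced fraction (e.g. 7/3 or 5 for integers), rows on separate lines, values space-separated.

Answer: 115/18 257/48 209/48 125/36
275/48 26/5 77/20 61/16
21/4 9/2 49/12 133/36

Derivation:
After step 1:
  20/3 25/4 7/2 11/3
  25/4 5 4 13/4
  5 9/2 7/2 13/3
After step 2:
  115/18 257/48 209/48 125/36
  275/48 26/5 77/20 61/16
  21/4 9/2 49/12 133/36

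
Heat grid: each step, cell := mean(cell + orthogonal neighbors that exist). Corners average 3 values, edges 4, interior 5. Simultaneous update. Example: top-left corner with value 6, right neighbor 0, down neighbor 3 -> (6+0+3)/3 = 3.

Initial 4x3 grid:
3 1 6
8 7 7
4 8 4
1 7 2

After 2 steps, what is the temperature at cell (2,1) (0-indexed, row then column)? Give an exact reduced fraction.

Step 1: cell (2,1) = 6
Step 2: cell (2,1) = 136/25
Full grid after step 2:
  55/12 1147/240 179/36
  419/80 559/100 1327/240
  83/16 136/25 259/48
  55/12 113/24 169/36

Answer: 136/25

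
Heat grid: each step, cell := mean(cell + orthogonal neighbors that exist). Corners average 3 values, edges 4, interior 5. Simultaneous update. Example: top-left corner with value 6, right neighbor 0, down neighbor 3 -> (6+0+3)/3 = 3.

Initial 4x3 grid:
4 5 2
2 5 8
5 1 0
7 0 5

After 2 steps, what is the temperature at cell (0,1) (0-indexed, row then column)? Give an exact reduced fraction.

Step 1: cell (0,1) = 4
Step 2: cell (0,1) = 253/60
Full grid after step 2:
  35/9 253/60 17/4
  937/240 363/100 329/80
  279/80 169/50 667/240
  11/3 667/240 101/36

Answer: 253/60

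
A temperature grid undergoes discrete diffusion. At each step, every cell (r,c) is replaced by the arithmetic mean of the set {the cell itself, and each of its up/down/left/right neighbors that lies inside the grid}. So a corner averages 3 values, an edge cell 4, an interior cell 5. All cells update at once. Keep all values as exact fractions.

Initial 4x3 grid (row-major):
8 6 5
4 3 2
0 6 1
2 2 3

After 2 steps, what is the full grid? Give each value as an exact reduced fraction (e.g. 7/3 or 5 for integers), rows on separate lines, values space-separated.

Answer: 61/12 601/120 151/36
339/80 93/25 857/240
629/240 317/100 203/80
91/36 539/240 11/4

Derivation:
After step 1:
  6 11/2 13/3
  15/4 21/5 11/4
  3 12/5 3
  4/3 13/4 2
After step 2:
  61/12 601/120 151/36
  339/80 93/25 857/240
  629/240 317/100 203/80
  91/36 539/240 11/4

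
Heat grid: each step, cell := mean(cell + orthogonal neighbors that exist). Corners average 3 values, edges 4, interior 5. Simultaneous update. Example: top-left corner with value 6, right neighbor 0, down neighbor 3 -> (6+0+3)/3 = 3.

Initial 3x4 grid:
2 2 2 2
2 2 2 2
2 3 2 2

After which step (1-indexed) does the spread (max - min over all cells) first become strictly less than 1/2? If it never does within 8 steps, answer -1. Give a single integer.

Answer: 1

Derivation:
Step 1: max=7/3, min=2, spread=1/3
  -> spread < 1/2 first at step 1
Step 2: max=271/120, min=2, spread=31/120
Step 3: max=2371/1080, min=2, spread=211/1080
Step 4: max=232897/108000, min=3647/1800, spread=14077/108000
Step 5: max=2084407/972000, min=219683/108000, spread=5363/48600
Step 6: max=62060809/29160000, min=122869/60000, spread=93859/1166400
Step 7: max=3709474481/1749600000, min=199736467/97200000, spread=4568723/69984000
Step 8: max=221732435629/104976000000, min=6013618889/2916000000, spread=8387449/167961600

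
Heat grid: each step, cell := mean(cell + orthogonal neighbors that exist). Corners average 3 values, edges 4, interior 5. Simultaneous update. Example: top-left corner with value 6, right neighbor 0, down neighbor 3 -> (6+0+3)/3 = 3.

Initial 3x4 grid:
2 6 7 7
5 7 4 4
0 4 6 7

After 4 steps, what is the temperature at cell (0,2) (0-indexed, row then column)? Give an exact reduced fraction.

Step 1: cell (0,2) = 6
Step 2: cell (0,2) = 231/40
Step 3: cell (0,2) = 6713/1200
Step 4: cell (0,2) = 24557/4500
Full grid after step 4:
  299243/64800 67631/13500 24557/4500 122311/21600
  1899697/432000 863423/180000 956473/180000 2402027/432000
  30527/7200 166141/36000 553493/108000 350533/64800

Answer: 24557/4500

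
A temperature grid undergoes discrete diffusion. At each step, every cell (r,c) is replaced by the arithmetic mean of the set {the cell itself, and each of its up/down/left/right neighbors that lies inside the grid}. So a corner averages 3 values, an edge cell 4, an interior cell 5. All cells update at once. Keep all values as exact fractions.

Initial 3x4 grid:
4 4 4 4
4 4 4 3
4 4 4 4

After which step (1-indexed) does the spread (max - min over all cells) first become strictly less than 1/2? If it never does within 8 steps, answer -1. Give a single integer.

Answer: 1

Derivation:
Step 1: max=4, min=11/3, spread=1/3
  -> spread < 1/2 first at step 1
Step 2: max=4, min=893/240, spread=67/240
Step 3: max=4, min=8203/2160, spread=437/2160
Step 4: max=3991/1000, min=3298469/864000, spread=29951/172800
Step 5: max=13421/3375, min=29888179/7776000, spread=206761/1555200
Step 6: max=21434329/5400000, min=11985404429/3110400000, spread=14430763/124416000
Step 7: max=1710347273/432000000, min=721388258311/186624000000, spread=139854109/1492992000
Step 8: max=153668771023/38880000000, min=43367288109749/11197440000000, spread=7114543559/89579520000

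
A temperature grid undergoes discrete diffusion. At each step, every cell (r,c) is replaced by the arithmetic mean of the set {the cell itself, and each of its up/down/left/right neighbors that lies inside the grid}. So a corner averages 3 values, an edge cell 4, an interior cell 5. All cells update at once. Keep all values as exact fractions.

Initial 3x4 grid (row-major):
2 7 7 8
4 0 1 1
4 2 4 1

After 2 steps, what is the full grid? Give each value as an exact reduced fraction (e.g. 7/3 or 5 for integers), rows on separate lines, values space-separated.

After step 1:
  13/3 4 23/4 16/3
  5/2 14/5 13/5 11/4
  10/3 5/2 2 2
After step 2:
  65/18 1013/240 1061/240 83/18
  389/120 72/25 159/50 761/240
  25/9 319/120 91/40 9/4

Answer: 65/18 1013/240 1061/240 83/18
389/120 72/25 159/50 761/240
25/9 319/120 91/40 9/4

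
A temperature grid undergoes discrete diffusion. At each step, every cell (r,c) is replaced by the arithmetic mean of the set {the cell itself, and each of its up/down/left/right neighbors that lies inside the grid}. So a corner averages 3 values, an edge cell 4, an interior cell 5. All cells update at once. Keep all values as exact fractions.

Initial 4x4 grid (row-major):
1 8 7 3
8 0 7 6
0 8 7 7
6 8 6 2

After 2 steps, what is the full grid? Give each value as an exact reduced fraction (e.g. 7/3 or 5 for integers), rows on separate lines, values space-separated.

After step 1:
  17/3 4 25/4 16/3
  9/4 31/5 27/5 23/4
  11/2 23/5 7 11/2
  14/3 7 23/4 5
After step 2:
  143/36 1327/240 1259/240 52/9
  1177/240 449/100 153/25 1319/240
  1021/240 303/50 113/20 93/16
  103/18 1321/240 99/16 65/12

Answer: 143/36 1327/240 1259/240 52/9
1177/240 449/100 153/25 1319/240
1021/240 303/50 113/20 93/16
103/18 1321/240 99/16 65/12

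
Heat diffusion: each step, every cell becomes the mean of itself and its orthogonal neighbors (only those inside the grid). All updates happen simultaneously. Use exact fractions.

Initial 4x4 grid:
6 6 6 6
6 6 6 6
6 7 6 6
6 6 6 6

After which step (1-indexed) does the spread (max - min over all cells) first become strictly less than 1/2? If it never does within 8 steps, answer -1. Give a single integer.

Answer: 1

Derivation:
Step 1: max=25/4, min=6, spread=1/4
  -> spread < 1/2 first at step 1
Step 2: max=311/50, min=6, spread=11/50
Step 3: max=14767/2400, min=6, spread=367/2400
Step 4: max=66371/10800, min=3613/600, spread=1337/10800
Step 5: max=1985669/324000, min=108469/18000, spread=33227/324000
Step 6: max=59534327/9720000, min=652049/108000, spread=849917/9720000
Step 7: max=1783314347/291600000, min=9788533/1620000, spread=21378407/291600000
Step 8: max=53454462371/8748000000, min=2939688343/486000000, spread=540072197/8748000000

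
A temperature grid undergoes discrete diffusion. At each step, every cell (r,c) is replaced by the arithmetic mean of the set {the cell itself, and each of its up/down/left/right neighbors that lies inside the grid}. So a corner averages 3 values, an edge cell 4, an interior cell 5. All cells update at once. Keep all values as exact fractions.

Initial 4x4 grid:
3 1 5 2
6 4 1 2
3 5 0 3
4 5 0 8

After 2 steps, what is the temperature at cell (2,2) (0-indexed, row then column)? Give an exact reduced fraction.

Step 1: cell (2,2) = 9/5
Step 2: cell (2,2) = 141/50
Full grid after step 2:
  127/36 367/120 109/40 29/12
  457/120 329/100 237/100 213/80
  159/40 83/25 141/50 643/240
  4 283/80 733/240 61/18

Answer: 141/50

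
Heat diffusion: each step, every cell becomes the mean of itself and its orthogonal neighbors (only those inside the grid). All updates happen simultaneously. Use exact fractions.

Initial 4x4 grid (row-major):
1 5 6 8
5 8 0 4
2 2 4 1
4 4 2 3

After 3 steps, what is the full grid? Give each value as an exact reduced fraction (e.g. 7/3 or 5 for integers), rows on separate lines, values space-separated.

Answer: 443/108 32209/7200 10619/2400 208/45
28579/7200 1441/375 2041/500 8989/2400
24803/7200 10693/3000 3033/1000 2543/800
737/216 22163/7200 7169/2400 311/120

Derivation:
After step 1:
  11/3 5 19/4 6
  4 4 22/5 13/4
  13/4 4 9/5 3
  10/3 3 13/4 2
After step 2:
  38/9 209/48 403/80 14/3
  179/48 107/25 91/25 333/80
  175/48 321/100 329/100 201/80
  115/36 163/48 201/80 11/4
After step 3:
  443/108 32209/7200 10619/2400 208/45
  28579/7200 1441/375 2041/500 8989/2400
  24803/7200 10693/3000 3033/1000 2543/800
  737/216 22163/7200 7169/2400 311/120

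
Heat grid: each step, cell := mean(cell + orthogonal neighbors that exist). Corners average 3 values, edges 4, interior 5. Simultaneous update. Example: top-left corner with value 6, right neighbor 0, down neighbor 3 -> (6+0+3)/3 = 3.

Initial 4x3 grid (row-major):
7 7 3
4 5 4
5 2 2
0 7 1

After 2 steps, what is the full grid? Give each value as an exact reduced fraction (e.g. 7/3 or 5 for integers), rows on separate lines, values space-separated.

Answer: 67/12 617/120 41/9
23/5 457/100 889/240
81/20 161/50 797/240
37/12 421/120 97/36

Derivation:
After step 1:
  6 11/2 14/3
  21/4 22/5 7/2
  11/4 21/5 9/4
  4 5/2 10/3
After step 2:
  67/12 617/120 41/9
  23/5 457/100 889/240
  81/20 161/50 797/240
  37/12 421/120 97/36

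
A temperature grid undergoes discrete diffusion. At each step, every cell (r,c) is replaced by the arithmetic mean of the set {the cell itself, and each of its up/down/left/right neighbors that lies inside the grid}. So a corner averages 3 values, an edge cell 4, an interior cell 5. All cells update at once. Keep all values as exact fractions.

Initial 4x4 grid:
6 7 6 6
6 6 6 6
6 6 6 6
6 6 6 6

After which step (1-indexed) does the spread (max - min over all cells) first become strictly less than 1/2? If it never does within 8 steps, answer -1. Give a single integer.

Answer: 1

Derivation:
Step 1: max=19/3, min=6, spread=1/3
  -> spread < 1/2 first at step 1
Step 2: max=751/120, min=6, spread=31/120
Step 3: max=6691/1080, min=6, spread=211/1080
Step 4: max=664843/108000, min=6, spread=16843/108000
Step 5: max=5970643/972000, min=54079/9000, spread=130111/972000
Step 6: max=178602367/29160000, min=3247159/540000, spread=3255781/29160000
Step 7: max=5349153691/874800000, min=3251107/540000, spread=82360351/874800000
Step 8: max=160215316891/26244000000, min=585706441/97200000, spread=2074577821/26244000000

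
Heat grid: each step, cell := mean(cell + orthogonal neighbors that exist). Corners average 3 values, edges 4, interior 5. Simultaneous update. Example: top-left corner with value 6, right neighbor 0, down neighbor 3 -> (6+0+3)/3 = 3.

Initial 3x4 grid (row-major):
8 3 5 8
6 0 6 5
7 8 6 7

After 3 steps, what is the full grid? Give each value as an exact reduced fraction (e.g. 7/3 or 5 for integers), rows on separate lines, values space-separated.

After step 1:
  17/3 4 11/2 6
  21/4 23/5 22/5 13/2
  7 21/4 27/4 6
After step 2:
  179/36 593/120 199/40 6
  1351/240 47/10 111/20 229/40
  35/6 59/10 28/5 77/12
After step 3:
  11191/2160 1763/360 161/30 167/30
  15217/2880 6413/1200 531/100 2843/480
  463/80 661/120 88/15 2129/360

Answer: 11191/2160 1763/360 161/30 167/30
15217/2880 6413/1200 531/100 2843/480
463/80 661/120 88/15 2129/360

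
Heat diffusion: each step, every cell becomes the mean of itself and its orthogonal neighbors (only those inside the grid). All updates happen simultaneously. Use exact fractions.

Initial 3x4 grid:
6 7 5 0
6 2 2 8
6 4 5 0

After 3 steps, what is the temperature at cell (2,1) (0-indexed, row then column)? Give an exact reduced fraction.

Answer: 3937/900

Derivation:
Step 1: cell (2,1) = 17/4
Step 2: cell (2,1) = 62/15
Step 3: cell (2,1) = 3937/900
Full grid after step 3:
  5551/1080 17173/3600 14383/3600 524/135
  18083/3600 13289/3000 1513/375 25201/7200
  1279/270 3937/900 6629/1800 3967/1080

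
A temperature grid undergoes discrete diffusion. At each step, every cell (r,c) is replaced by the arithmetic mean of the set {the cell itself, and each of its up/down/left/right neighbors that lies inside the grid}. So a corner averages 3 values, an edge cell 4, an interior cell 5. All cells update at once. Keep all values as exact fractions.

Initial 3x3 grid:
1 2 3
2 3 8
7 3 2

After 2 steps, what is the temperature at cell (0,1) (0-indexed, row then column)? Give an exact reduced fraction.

Step 1: cell (0,1) = 9/4
Step 2: cell (0,1) = 237/80
Full grid after step 2:
  43/18 237/80 127/36
  751/240 337/100 61/15
  11/3 941/240 145/36

Answer: 237/80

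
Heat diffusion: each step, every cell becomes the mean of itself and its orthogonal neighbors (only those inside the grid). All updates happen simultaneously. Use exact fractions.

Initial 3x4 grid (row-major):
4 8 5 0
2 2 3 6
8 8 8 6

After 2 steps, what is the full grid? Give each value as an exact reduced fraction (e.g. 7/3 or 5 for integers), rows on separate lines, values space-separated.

Answer: 161/36 1081/240 1033/240 137/36
289/60 493/100 117/25 1133/240
11/2 467/80 1453/240 50/9

Derivation:
After step 1:
  14/3 19/4 4 11/3
  4 23/5 24/5 15/4
  6 13/2 25/4 20/3
After step 2:
  161/36 1081/240 1033/240 137/36
  289/60 493/100 117/25 1133/240
  11/2 467/80 1453/240 50/9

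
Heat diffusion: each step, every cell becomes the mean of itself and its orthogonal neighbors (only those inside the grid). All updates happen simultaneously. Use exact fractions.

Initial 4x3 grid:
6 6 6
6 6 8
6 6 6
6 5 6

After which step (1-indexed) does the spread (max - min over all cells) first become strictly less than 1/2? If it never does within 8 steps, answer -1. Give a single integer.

Answer: 4

Derivation:
Step 1: max=20/3, min=17/3, spread=1
Step 2: max=391/60, min=1373/240, spread=191/240
Step 3: max=3451/540, min=12523/2160, spread=427/720
Step 4: max=101953/16200, min=762929/129600, spread=1171/2880
  -> spread < 1/2 first at step 4
Step 5: max=3045031/486000, min=45970531/7776000, spread=183331/518400
Step 6: max=181411649/29160000, min=2778170009/466560000, spread=331777/1244160
Step 7: max=5422016783/874800000, min=167316996331/27993600000, spread=9166727/41472000
Step 8: max=648148800719/104976000000, min=10078123364129/1679616000000, spread=779353193/4478976000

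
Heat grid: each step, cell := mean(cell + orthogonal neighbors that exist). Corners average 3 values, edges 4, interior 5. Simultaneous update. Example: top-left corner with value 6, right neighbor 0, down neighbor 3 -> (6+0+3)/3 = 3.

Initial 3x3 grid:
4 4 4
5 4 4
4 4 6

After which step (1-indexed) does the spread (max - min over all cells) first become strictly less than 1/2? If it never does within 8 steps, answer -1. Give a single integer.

Answer: 2

Derivation:
Step 1: max=14/3, min=4, spread=2/3
Step 2: max=41/9, min=62/15, spread=19/45
  -> spread < 1/2 first at step 2
Step 3: max=1199/270, min=7553/1800, spread=1321/5400
Step 4: max=142421/32400, min=547759/129600, spread=877/5184
Step 5: max=1060439/243000, min=33012173/7776000, spread=7375/62208
Step 6: max=506877539/116640000, min=1988667031/466560000, spread=62149/746496
Step 7: max=15159808829/3499200000, min=119642398757/27993600000, spread=523543/8957952
Step 8: max=1815532121201/419904000000, min=7193213031679/1679616000000, spread=4410589/107495424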